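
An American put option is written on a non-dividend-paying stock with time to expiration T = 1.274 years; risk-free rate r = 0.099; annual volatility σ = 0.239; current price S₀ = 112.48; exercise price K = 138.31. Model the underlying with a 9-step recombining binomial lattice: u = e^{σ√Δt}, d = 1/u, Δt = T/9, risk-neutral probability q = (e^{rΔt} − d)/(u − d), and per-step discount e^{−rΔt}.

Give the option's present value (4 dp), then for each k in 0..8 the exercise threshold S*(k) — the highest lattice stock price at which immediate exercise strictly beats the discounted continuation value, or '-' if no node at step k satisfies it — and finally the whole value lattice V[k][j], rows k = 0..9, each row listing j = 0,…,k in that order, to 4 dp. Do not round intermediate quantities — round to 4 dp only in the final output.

Δt=0.14156, u=1.09409, d=0.91400, q=0.55590, disc=e^(-rΔt)=0.98608
k=9 terminal: V=max(K-S,0) → 88.2368 78.3710 66.5613 52.4247 35.5029 15.2470 0.0000 0.0000 0.0000 0.0000
k=8: j=0 S=54.7845 intr=83.5255 cont=81.6008 V=83.5255[EX]; j=1 S=65.5786 intr=72.7314 cont=70.8067 V=72.7314[EX]; j=2 S=78.4994 intr=59.8106 cont=57.8858 V=59.8106[EX]; j=3 S=93.9660 intr=44.3440 cont=42.4192 V=44.3440[EX]; j=4 S=112.4800 intr=25.8300 cont=23.9052 V=25.8300[EX]; j=5 S=134.6417 intr=3.6683 cont=6.6769 V=6.6769[hold]; j=6 S=161.1700 intr=0.0000 cont=0.0000 V=0.0000[hold]; j=7 S=192.9250 intr=0.0000 cont=0.0000 V=0.0000[hold]; j=8 S=230.9367 intr=0.0000 cont=0.0000 V=0.0000[hold]  S*(8)=112.4800
k=7: j=0 S=59.9390 intr=78.3710 cont=76.4462 V=78.3710[EX]; j=1 S=71.7487 intr=66.5613 cont=64.6365 V=66.5613[EX]; j=2 S=85.8853 intr=52.4247 cont=50.5000 V=52.4247[EX]; j=3 S=102.8071 intr=35.5029 cont=33.5781 V=35.5029[EX]; j=4 S=123.0630 intr=15.2470 cont=14.9715 V=15.2470[EX]; j=5 S=147.3099 intr=0.0000 cont=2.9240 V=2.9240[hold]; j=6 S=176.3341 intr=0.0000 cont=0.0000 V=0.0000[hold]; j=7 S=211.0770 intr=0.0000 cont=0.0000 V=0.0000[hold]  S*(7)=123.0630
k=6: j=0 S=65.5786 intr=72.7314 cont=70.8067 V=72.7314[EX]; j=1 S=78.4994 intr=59.8106 cont=57.8858 V=59.8106[EX]; j=2 S=93.9660 intr=44.3440 cont=42.4192 V=44.3440[EX]; j=3 S=112.4800 intr=25.8300 cont=23.9052 V=25.8300[EX]; j=4 S=134.6417 intr=3.6683 cont=8.2797 V=8.2797[hold]; j=5 S=161.1700 intr=0.0000 cont=1.2805 V=1.2805[hold]; j=6 S=192.9250 intr=0.0000 cont=0.0000 V=0.0000[hold]  S*(6)=112.4800
k=5: j=0 S=71.7487 intr=66.5613 cont=64.6365 V=66.5613[EX]; j=1 S=85.8853 intr=52.4247 cont=50.5000 V=52.4247[EX]; j=2 S=102.8071 intr=35.5029 cont=33.5781 V=35.5029[EX]; j=3 S=123.0630 intr=15.2470 cont=15.8501 V=15.8501[hold]; j=4 S=147.3099 intr=0.0000 cont=4.3277 V=4.3277[hold]; j=5 S=176.3341 intr=0.0000 cont=0.5607 V=0.5607[hold]  S*(5)=102.8071
k=4: j=0 S=78.4994 intr=59.8106 cont=57.8858 V=59.8106[EX]; j=1 S=93.9660 intr=44.3440 cont=42.4192 V=44.3440[EX]; j=2 S=112.4800 intr=25.8300 cont=24.2358 V=25.8300[EX]; j=3 S=134.6417 intr=3.6683 cont=9.3134 V=9.3134[hold]; j=4 S=161.1700 intr=0.0000 cont=2.2026 V=2.2026[hold]  S*(4)=112.4800
k=3: j=0 S=85.8853 intr=52.4247 cont=50.5000 V=52.4247[EX]; j=1 S=102.8071 intr=35.5029 cont=33.5781 V=35.5029[EX]; j=2 S=123.0630 intr=15.2470 cont=16.4167 V=16.4167[hold]; j=3 S=147.3099 intr=0.0000 cont=5.2859 V=5.2859[hold]  S*(3)=102.8071
k=2: j=0 S=93.9660 intr=44.3440 cont=42.4192 V=44.3440[EX]; j=1 S=112.4800 intr=25.8300 cont=24.5464 V=25.8300[EX]; j=2 S=134.6417 intr=3.6683 cont=10.0867 V=10.0867[hold]  S*(2)=112.4800
k=1: j=0 S=102.8071 intr=35.5029 cont=33.5781 V=35.5029[EX]; j=1 S=123.0630 intr=15.2470 cont=16.8406 V=16.8406[hold]  S*(1)=102.8071
k=0: j=0 S=112.4800 intr=25.8300 cont=24.7788 V=25.8300[EX]  S*(0)=112.4800

price = 25.8300
boundary = 112.4800 102.8071 112.4800 102.8071 112.4800 102.8071 112.4800 123.0630 112.4800
tree:
25.8300
35.5029 16.8406
44.3440 25.8300 10.0867
52.4247 35.5029 16.4167 5.2859
59.8106 44.3440 25.8300 9.3134 2.2026
66.5613 52.4247 35.5029 15.8501 4.3277 0.5607
72.7314 59.8106 44.3440 25.8300 8.2797 1.2805 0.0000
78.3710 66.5613 52.4247 35.5029 15.2470 2.9240 0.0000 0.0000
83.5255 72.7314 59.8106 44.3440 25.8300 6.6769 0.0000 0.0000 0.0000
88.2368 78.3710 66.5613 52.4247 35.5029 15.2470 0.0000 0.0000 0.0000 0.0000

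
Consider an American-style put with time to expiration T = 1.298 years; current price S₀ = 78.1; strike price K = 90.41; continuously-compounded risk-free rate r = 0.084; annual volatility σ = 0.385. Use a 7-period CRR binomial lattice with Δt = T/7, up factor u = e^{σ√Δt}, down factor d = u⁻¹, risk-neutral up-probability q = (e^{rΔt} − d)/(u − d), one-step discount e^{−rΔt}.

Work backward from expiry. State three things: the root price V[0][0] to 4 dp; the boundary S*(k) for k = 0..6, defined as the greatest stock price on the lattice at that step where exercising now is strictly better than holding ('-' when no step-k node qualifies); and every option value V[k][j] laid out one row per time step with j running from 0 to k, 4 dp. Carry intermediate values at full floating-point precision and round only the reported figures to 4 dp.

params: Δt=0.18543 u=1.18032 d=0.84723 q=0.50578 e^(-rΔt)=0.98454
t_7 payoffs: 65.9391 56.3182 42.9147 24.2416 0.0000 0.0000 0.0000 0.0000
t_6: node(6,0) S=28.8835 payoff=61.5265 vs cont=60.1292 → 61.5265 [stop]  node(6,1) S=40.2393 payoff=50.1707 vs cont=48.7734 → 50.1707 [stop]  node(6,2) S=56.0597 payoff=34.3503 vs cont=32.9530 → 34.3503 [stop]  node(6,3) S=78.1000 payoff=12.3100 vs cont=11.7956 → 12.3100 [stop]  node(6,4) S=108.8056 payoff=0.0000 vs cont=0.0000 → 0.0000 [wait]  node(6,5) S=151.5834 payoff=0.0000 vs cont=0.0000 → 0.0000 [wait]  node(6,6) S=211.1796 payoff=0.0000 vs cont=0.0000 → 0.0000 [wait]  ⇒ S*(6)=78.1000
t_5: node(5,0) S=34.0918 payoff=56.3182 vs cont=54.9209 → 56.3182 [stop]  node(5,1) S=47.4953 payoff=42.9147 vs cont=41.5174 → 42.9147 [stop]  node(5,2) S=66.1684 payoff=24.2416 vs cont=22.8442 → 24.2416 [stop]  node(5,3) S=92.1831 payoff=0.0000 vs cont=5.9899 → 5.9899 [wait]  node(5,4) S=128.4256 payoff=0.0000 vs cont=0.0000 → 0.0000 [wait]  node(5,5) S=178.9171 payoff=0.0000 vs cont=0.0000 → 0.0000 [wait]  ⇒ S*(5)=66.1684
t_4: node(4,0) S=40.2393 payoff=50.1707 vs cont=48.7734 → 50.1707 [stop]  node(4,1) S=56.0597 payoff=34.3503 vs cont=32.9530 → 34.3503 [stop]  node(4,2) S=78.1000 payoff=12.3100 vs cont=14.7783 → 14.7783 [wait]  node(4,3) S=108.8056 payoff=0.0000 vs cont=2.9146 → 2.9146 [wait]  node(4,4) S=151.5834 payoff=0.0000 vs cont=0.0000 → 0.0000 [wait]  ⇒ S*(4)=56.0597
t_3: node(3,0) S=47.4953 payoff=42.9147 vs cont=41.5174 → 42.9147 [stop]  node(3,1) S=66.1684 payoff=24.2416 vs cont=24.0734 → 24.2416 [stop]  node(3,2) S=92.1831 payoff=0.0000 vs cont=8.6423 → 8.6423 [wait]  node(3,3) S=128.4256 payoff=0.0000 vs cont=1.4182 → 1.4182 [wait]  ⇒ S*(3)=66.1684
t_2: node(2,0) S=56.0597 payoff=34.3503 vs cont=32.9530 → 34.3503 [stop]  node(2,1) S=78.1000 payoff=12.3100 vs cont=16.0991 → 16.0991 [wait]  node(2,2) S=108.8056 payoff=0.0000 vs cont=4.9114 → 4.9114 [wait]  ⇒ S*(2)=56.0597
t_1: node(1,0) S=66.1684 payoff=24.2416 vs cont=24.7311 → 24.7311 [wait]  node(1,1) S=92.1831 payoff=0.0000 vs cont=10.2793 → 10.2793 [wait]  ⇒ S*(1)=-
t_0: node(0,0) S=78.1000 payoff=12.3100 vs cont=17.1524 → 17.1524 [wait]  ⇒ S*(0)=-

price = 17.1524
boundary = - - 56.0597 66.1684 56.0597 66.1684 78.1000
tree:
17.1524
24.7311 10.2793
34.3503 16.0991 4.9114
42.9147 24.2416 8.6423 1.4182
50.1707 34.3503 14.7783 2.9146 0.0000
56.3182 42.9147 24.2416 5.9899 0.0000 0.0000
61.5265 50.1707 34.3503 12.3100 0.0000 0.0000 0.0000
65.9391 56.3182 42.9147 24.2416 0.0000 0.0000 0.0000 0.0000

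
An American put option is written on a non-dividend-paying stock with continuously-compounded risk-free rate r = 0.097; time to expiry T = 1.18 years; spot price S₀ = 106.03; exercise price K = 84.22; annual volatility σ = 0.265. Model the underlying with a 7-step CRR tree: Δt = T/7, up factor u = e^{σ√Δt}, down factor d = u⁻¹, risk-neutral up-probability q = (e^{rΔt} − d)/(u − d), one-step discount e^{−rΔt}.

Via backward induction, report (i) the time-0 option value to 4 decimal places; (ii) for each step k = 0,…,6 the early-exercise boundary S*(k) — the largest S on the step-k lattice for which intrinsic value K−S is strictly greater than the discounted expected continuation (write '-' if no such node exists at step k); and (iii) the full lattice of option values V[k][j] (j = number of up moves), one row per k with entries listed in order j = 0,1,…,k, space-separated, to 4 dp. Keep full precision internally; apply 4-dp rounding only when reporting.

params: Δt=0.16857 u=1.11494 d=0.89691 q=0.54844 e^(-rΔt)=0.98378
t_7 payoffs: 34.7134 22.6786 7.7181 0.0000 0.0000 0.0000 0.0000 0.0000
t_6: node(6,0) S=55.1970 payoff=29.0230 vs cont=27.6571 → 29.0230 [stop]  node(6,1) S=68.6151 payoff=15.6049 vs cont=14.2389 → 15.6049 [stop]  node(6,2) S=85.2951 payoff=0.0000 vs cont=3.4287 → 3.4287 [wait]  node(6,3) S=106.0300 payoff=0.0000 vs cont=0.0000 → 0.0000 [wait]  node(6,4) S=131.8054 payoff=0.0000 vs cont=0.0000 → 0.0000 [wait]  node(6,5) S=163.8467 payoff=0.0000 vs cont=0.0000 → 0.0000 [wait]  node(6,6) S=203.6770 payoff=0.0000 vs cont=0.0000 → 0.0000 [wait]  ⇒ S*(6)=68.6151
t_5: node(5,0) S=61.5414 payoff=22.6786 vs cont=21.3126 → 22.6786 [stop]  node(5,1) S=76.5019 payoff=7.7181 vs cont=8.7822 → 8.7822 [wait]  node(5,2) S=95.0991 payoff=0.0000 vs cont=1.5232 → 1.5232 [wait]  node(5,3) S=118.2173 payoff=0.0000 vs cont=0.0000 → 0.0000 [wait]  node(5,4) S=146.9554 payoff=0.0000 vs cont=0.0000 → 0.0000 [wait]  node(5,5) S=182.6795 payoff=0.0000 vs cont=0.0000 → 0.0000 [wait]  ⇒ S*(5)=61.5414
t_4: node(4,0) S=68.6151 payoff=15.6049 vs cont=14.8131 → 15.6049 [stop]  node(4,1) S=85.2951 payoff=0.0000 vs cont=4.7232 → 4.7232 [wait]  node(4,2) S=106.0300 payoff=0.0000 vs cont=0.6766 → 0.6766 [wait]  node(4,3) S=131.8054 payoff=0.0000 vs cont=0.0000 → 0.0000 [wait]  node(4,4) S=163.8467 payoff=0.0000 vs cont=0.0000 → 0.0000 [wait]  ⇒ S*(4)=68.6151
t_3: node(3,0) S=76.5019 payoff=7.7181 vs cont=9.4807 → 9.4807 [wait]  node(3,1) S=95.0991 payoff=0.0000 vs cont=2.4633 → 2.4633 [wait]  node(3,2) S=118.2173 payoff=0.0000 vs cont=0.3006 → 0.3006 [wait]  node(3,3) S=146.9554 payoff=0.0000 vs cont=0.0000 → 0.0000 [wait]  ⇒ S*(3)=-
t_2: node(2,0) S=85.2951 payoff=0.0000 vs cont=5.5407 → 5.5407 [wait]  node(2,1) S=106.0300 payoff=0.0000 vs cont=1.2565 → 1.2565 [wait]  node(2,2) S=131.8054 payoff=0.0000 vs cont=0.1335 → 0.1335 [wait]  ⇒ S*(2)=-
t_1: node(1,0) S=95.0991 payoff=0.0000 vs cont=3.1393 → 3.1393 [wait]  node(1,1) S=118.2173 payoff=0.0000 vs cont=0.6302 → 0.6302 [wait]  ⇒ S*(1)=-
t_0: node(0,0) S=106.0300 payoff=0.0000 vs cont=1.7346 → 1.7346 [wait]  ⇒ S*(0)=-

price = 1.7346
boundary = - - - - 68.6151 61.5414 68.6151
tree:
1.7346
3.1393 0.6302
5.5407 1.2565 0.1335
9.4807 2.4633 0.3006 0.0000
15.6049 4.7232 0.6766 0.0000 0.0000
22.6786 8.7822 1.5232 0.0000 0.0000 0.0000
29.0230 15.6049 3.4287 0.0000 0.0000 0.0000 0.0000
34.7134 22.6786 7.7181 0.0000 0.0000 0.0000 0.0000 0.0000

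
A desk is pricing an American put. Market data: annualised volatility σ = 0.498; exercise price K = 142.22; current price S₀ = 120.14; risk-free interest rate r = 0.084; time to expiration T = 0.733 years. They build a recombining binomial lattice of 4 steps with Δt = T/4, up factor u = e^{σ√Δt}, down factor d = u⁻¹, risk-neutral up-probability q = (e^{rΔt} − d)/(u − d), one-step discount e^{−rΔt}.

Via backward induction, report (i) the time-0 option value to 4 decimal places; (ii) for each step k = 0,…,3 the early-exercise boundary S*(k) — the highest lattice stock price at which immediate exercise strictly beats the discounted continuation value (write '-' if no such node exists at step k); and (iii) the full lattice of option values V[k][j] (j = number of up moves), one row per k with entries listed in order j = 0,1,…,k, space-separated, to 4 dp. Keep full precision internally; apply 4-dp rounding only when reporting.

price = 31.5450
boundary = - - 78.4368 97.0742
tree:
31.5450
45.9460 17.1442
63.7832 28.3297 5.7225
78.8424 45.1458 11.2407 0.0000
91.0103 63.7832 22.0800 0.0000 0.0000

Δt=0.18325  u=1.23761  d=0.80801  q=0.48301  discount=0.98472
step 4 (expiry): payoffs max(K−S,0) = 91.0103 63.7832 22.0800 0.0000 0.0000
step 3: (k=3,j=0): S=63.3776, (K−S)⁺=78.8424, hold=76.6700 ⇒ V=78.8424 exercise | (k=3,j=1): S=97.0742, (K−S)⁺=45.1458, hold=42.9734 ⇒ V=45.1458 exercise | (k=3,j=2): S=148.6865, (K−S)⁺=0.0000, hold=11.2407 ⇒ V=11.2407 continue | (k=3,j=3): S=227.7401, (K−S)⁺=0.0000, hold=0.0000 ⇒ V=0.0000 continue  boundary S*=97.0742
step 2: (k=2,j=0): S=78.4368, (K−S)⁺=63.7832, hold=61.6108 ⇒ V=63.7832 exercise | (k=2,j=1): S=120.1400, (K−S)⁺=22.0800, hold=28.3297 ⇒ V=28.3297 continue | (k=2,j=2): S=184.0160, (K−S)⁺=0.0000, hold=5.7225 ⇒ V=5.7225 continue  boundary S*=78.4368
step 1: (k=1,j=0): S=97.0742, (K−S)⁺=45.1458, hold=45.9460 ⇒ V=45.9460 continue | (k=1,j=1): S=148.6865, (K−S)⁺=0.0000, hold=17.1442 ⇒ V=17.1442 continue  boundary S*=-
step 0: (k=0,j=0): S=120.1400, (K−S)⁺=22.0800, hold=31.5450 ⇒ V=31.5450 continue  boundary S*=-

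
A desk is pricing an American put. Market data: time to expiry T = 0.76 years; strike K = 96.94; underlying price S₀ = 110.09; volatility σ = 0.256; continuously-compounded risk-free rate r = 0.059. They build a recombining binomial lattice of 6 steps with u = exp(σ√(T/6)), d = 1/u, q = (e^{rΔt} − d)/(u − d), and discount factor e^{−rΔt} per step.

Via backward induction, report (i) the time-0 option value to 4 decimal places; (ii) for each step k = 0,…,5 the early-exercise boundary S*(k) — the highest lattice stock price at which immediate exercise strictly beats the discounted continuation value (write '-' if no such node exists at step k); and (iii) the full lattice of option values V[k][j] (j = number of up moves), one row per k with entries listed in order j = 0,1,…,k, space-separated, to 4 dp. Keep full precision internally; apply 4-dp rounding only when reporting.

Δt=0.12667, u=1.09539, d=0.91292, q=0.51835, disc=e^(-rΔt)=0.99255
k=6 terminal: V=max(K-S,0) → 33.2115 20.4734 5.1892 0.0000 0.0000 0.0000 0.0000
k=5: j=0 S=69.8076 intr=27.1324 cont=26.4106 V=27.1324[EX]; j=1 S=83.7608 intr=13.1792 cont=12.4574 V=13.1792[EX]; j=2 S=100.5030 intr=0.0000 cont=2.4808 V=2.4808[hold]; j=3 S=120.5916 intr=0.0000 cont=0.0000 V=0.0000[hold]; j=4 S=144.6955 intr=0.0000 cont=0.0000 V=0.0000[hold]; j=5 S=173.6173 intr=0.0000 cont=0.0000 V=0.0000[hold]  S*(5)=83.7608
k=4: j=0 S=76.4666 intr=20.4734 cont=19.7516 V=20.4734[EX]; j=1 S=91.7508 intr=5.1892 cont=7.5769 V=7.5769[hold]; j=2 S=110.0900 intr=0.0000 cont=1.1860 V=1.1860[hold]; j=3 S=132.0949 intr=0.0000 cont=0.0000 V=0.0000[hold]; j=4 S=158.4981 intr=0.0000 cont=0.0000 V=0.0000[hold]  S*(4)=76.4666
k=3: j=0 S=83.7608 intr=13.1792 cont=13.6859 V=13.6859[hold]; j=1 S=100.5030 intr=0.0000 cont=4.2324 V=4.2324[hold]; j=2 S=120.5916 intr=0.0000 cont=0.5670 V=0.5670[hold]; j=3 S=144.6955 intr=0.0000 cont=0.0000 V=0.0000[hold]  S*(3)=-
k=2: j=0 S=91.7508 intr=5.1892 cont=8.7203 V=8.7203[hold]; j=1 S=110.0900 intr=0.0000 cont=2.3151 V=2.3151[hold]; j=2 S=132.0949 intr=0.0000 cont=0.2711 V=0.2711[hold]  S*(2)=-
k=1: j=0 S=100.5030 intr=0.0000 cont=5.3600 V=5.3600[hold]; j=1 S=120.5916 intr=0.0000 cont=1.2462 V=1.2462[hold]  S*(1)=-
k=0: j=0 S=110.0900 intr=0.0000 cont=3.2036 V=3.2036[hold]  S*(0)=-

price = 3.2036
boundary = - - - - 76.4666 83.7608
tree:
3.2036
5.3600 1.2462
8.7203 2.3151 0.2711
13.6859 4.2324 0.5670 0.0000
20.4734 7.5769 1.1860 0.0000 0.0000
27.1324 13.1792 2.4808 0.0000 0.0000 0.0000
33.2115 20.4734 5.1892 0.0000 0.0000 0.0000 0.0000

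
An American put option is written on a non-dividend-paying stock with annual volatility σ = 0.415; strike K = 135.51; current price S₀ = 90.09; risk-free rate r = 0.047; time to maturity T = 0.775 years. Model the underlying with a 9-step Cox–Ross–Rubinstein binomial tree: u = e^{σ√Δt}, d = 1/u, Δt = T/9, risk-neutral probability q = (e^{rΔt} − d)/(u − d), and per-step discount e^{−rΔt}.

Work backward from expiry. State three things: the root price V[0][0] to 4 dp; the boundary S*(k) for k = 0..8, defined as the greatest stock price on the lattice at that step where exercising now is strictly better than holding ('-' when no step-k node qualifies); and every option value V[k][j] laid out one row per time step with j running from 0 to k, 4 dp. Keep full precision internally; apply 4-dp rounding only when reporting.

price = 46.0471
boundary = - 79.7605 70.6154 79.7605 90.0900 79.7605 90.0900 101.7572 114.9354
tree:
46.0471
55.7495 36.1782
64.8946 45.6266 26.4952
72.9912 55.7495 35.3098 17.4013
80.1594 64.8946 45.4200 24.9203 9.6007
86.5058 72.9912 55.7495 34.4056 15.1045 3.8646
92.1245 80.1594 64.8946 45.4200 23.0531 6.8306 0.7624
97.0989 86.5058 72.9912 55.7495 33.7528 11.9384 1.4899 0.0000
101.5030 92.1245 80.1594 64.8946 45.4200 20.5746 2.9116 0.0000 0.0000
105.4022 97.0989 86.5058 72.9912 55.7495 33.7528 5.6898 0.0000 0.0000 0.0000

params: Δt=0.08611 u=1.12951 d=0.88534 q=0.48620 e^(-rΔt)=0.99596
t_9 payoffs: 105.4022 97.0989 86.5058 72.9912 55.7495 33.7528 5.6898 0.0000 0.0000 0.0000
t_8: node(8,0) S=34.0070 payoff=101.5030 vs cont=100.9557 → 101.5030 [stop]  node(8,1) S=43.3855 payoff=92.1245 vs cont=91.5771 → 92.1245 [stop]  node(8,2) S=55.3506 payoff=80.1594 vs cont=79.6121 → 80.1594 [stop]  node(8,3) S=70.6154 payoff=64.8946 vs cont=64.3473 → 64.8946 [stop]  node(8,4) S=90.0900 payoff=45.4200 vs cont=44.8727 → 45.4200 [stop]  node(8,5) S=114.9354 payoff=20.5746 vs cont=20.0273 → 20.5746 [stop]  node(8,6) S=146.6327 payoff=0.0000 vs cont=2.9116 → 2.9116 [wait]  node(8,7) S=187.0717 payoff=0.0000 vs cont=0.0000 → 0.0000 [wait]  node(8,8) S=238.6631 payoff=0.0000 vs cont=0.0000 → 0.0000 [wait]  ⇒ S*(8)=114.9354
t_7: node(7,0) S=38.4111 payoff=97.0989 vs cont=96.5516 → 97.0989 [stop]  node(7,1) S=49.0042 payoff=86.5058 vs cont=85.9584 → 86.5058 [stop]  node(7,2) S=62.5188 payoff=72.9912 vs cont=72.4438 → 72.9912 [stop]  node(7,3) S=79.7605 payoff=55.7495 vs cont=55.2021 → 55.7495 [stop]  node(7,4) S=101.7572 payoff=33.7528 vs cont=33.2055 → 33.7528 [stop]  node(7,5) S=129.8202 payoff=5.6898 vs cont=11.9384 → 11.9384 [wait]  node(7,6) S=165.6226 payoff=0.0000 vs cont=1.4899 → 1.4899 [wait]  node(7,7) S=211.2987 payoff=0.0000 vs cont=0.0000 → 0.0000 [wait]  ⇒ S*(7)=101.7572
t_6: node(6,0) S=43.3855 payoff=92.1245 vs cont=91.5771 → 92.1245 [stop]  node(6,1) S=55.3506 payoff=80.1594 vs cont=79.6121 → 80.1594 [stop]  node(6,2) S=70.6154 payoff=64.8946 vs cont=64.3473 → 64.8946 [stop]  node(6,3) S=90.0900 payoff=45.4200 vs cont=44.8727 → 45.4200 [stop]  node(6,4) S=114.9354 payoff=20.5746 vs cont=23.0531 → 23.0531 [wait]  node(6,5) S=146.6327 payoff=0.0000 vs cont=6.8306 → 6.8306 [wait]  node(6,6) S=187.0717 payoff=0.0000 vs cont=0.7624 → 0.7624 [wait]  ⇒ S*(6)=90.0900
t_5: node(5,0) S=49.0042 payoff=86.5058 vs cont=85.9584 → 86.5058 [stop]  node(5,1) S=62.5188 payoff=72.9912 vs cont=72.4438 → 72.9912 [stop]  node(5,2) S=79.7605 payoff=55.7495 vs cont=55.2021 → 55.7495 [stop]  node(5,3) S=101.7572 payoff=33.7528 vs cont=34.4056 → 34.4056 [wait]  node(5,4) S=129.8202 payoff=5.6898 vs cont=15.1045 → 15.1045 [wait]  node(5,5) S=165.6226 payoff=0.0000 vs cont=3.8646 → 3.8646 [wait]  ⇒ S*(5)=79.7605
t_4: node(4,0) S=55.3506 payoff=80.1594 vs cont=79.6121 → 80.1594 [stop]  node(4,1) S=70.6154 payoff=64.8946 vs cont=64.3473 → 64.8946 [stop]  node(4,2) S=90.0900 payoff=45.4200 vs cont=45.1888 → 45.4200 [stop]  node(4,3) S=114.9354 payoff=20.5746 vs cont=24.9203 → 24.9203 [wait]  node(4,4) S=146.6327 payoff=0.0000 vs cont=9.6007 → 9.6007 [wait]  ⇒ S*(4)=90.0900
t_3: node(3,0) S=62.5188 payoff=72.9912 vs cont=72.4438 → 72.9912 [stop]  node(3,1) S=79.7605 payoff=55.7495 vs cont=55.2021 → 55.7495 [stop]  node(3,2) S=101.7572 payoff=33.7528 vs cont=35.3098 → 35.3098 [wait]  node(3,3) S=129.8202 payoff=5.6898 vs cont=17.4013 → 17.4013 [wait]  ⇒ S*(3)=79.7605
t_2: node(2,0) S=70.6154 payoff=64.8946 vs cont=64.3473 → 64.8946 [stop]  node(2,1) S=90.0900 payoff=45.4200 vs cont=45.6266 → 45.6266 [wait]  node(2,2) S=114.9354 payoff=20.5746 vs cont=26.4952 → 26.4952 [wait]  ⇒ S*(2)=70.6154
t_1: node(1,0) S=79.7605 payoff=55.7495 vs cont=55.3022 → 55.7495 [stop]  node(1,1) S=101.7572 payoff=33.7528 vs cont=36.1782 → 36.1782 [wait]  ⇒ S*(1)=79.7605
t_0: node(0,0) S=90.0900 payoff=45.4200 vs cont=46.0471 → 46.0471 [wait]  ⇒ S*(0)=-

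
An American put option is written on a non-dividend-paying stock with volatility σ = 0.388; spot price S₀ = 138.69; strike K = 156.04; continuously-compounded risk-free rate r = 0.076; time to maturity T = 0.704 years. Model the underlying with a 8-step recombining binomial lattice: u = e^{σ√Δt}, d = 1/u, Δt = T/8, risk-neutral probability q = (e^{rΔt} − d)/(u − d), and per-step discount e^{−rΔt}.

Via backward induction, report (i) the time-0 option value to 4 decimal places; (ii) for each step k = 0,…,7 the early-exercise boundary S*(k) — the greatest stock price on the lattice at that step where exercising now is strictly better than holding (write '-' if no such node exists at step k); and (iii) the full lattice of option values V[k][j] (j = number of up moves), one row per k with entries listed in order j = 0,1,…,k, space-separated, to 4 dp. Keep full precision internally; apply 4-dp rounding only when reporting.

params: Δt=0.08800 u=1.12198 d=0.89128 q=0.50034 e^(-rΔt)=0.99333
t_8 payoffs: 100.8133 86.5179 68.5221 45.8680 17.3500 0.0000 0.0000 0.0000 0.0000
t_7: node(7,0) S=61.9635 payoff=94.0765 vs cont=93.0364 → 94.0765 [stop]  node(7,1) S=78.0028 payoff=78.0372 vs cont=76.9971 → 78.0372 [stop]  node(7,2) S=98.1938 payoff=57.8462 vs cont=56.8061 → 57.8462 [stop]  node(7,3) S=123.6113 payoff=32.4287 vs cont=31.3886 → 32.4287 [stop]  node(7,4) S=155.6081 payoff=0.4319 vs cont=8.6113 → 8.6113 [wait]  node(7,5) S=195.8873 payoff=0.0000 vs cont=0.0000 → 0.0000 [wait]  node(7,6) S=246.5928 payoff=0.0000 vs cont=0.0000 → 0.0000 [wait]  node(7,7) S=310.4234 payoff=0.0000 vs cont=0.0000 → 0.0000 [wait]  ⇒ S*(7)=123.6113
t_6: node(6,0) S=69.5221 payoff=86.5179 vs cont=85.4778 → 86.5179 [stop]  node(6,1) S=87.5179 payoff=68.5221 vs cont=67.4820 → 68.5221 [stop]  node(6,2) S=110.1720 payoff=45.8680 vs cont=44.8279 → 45.8680 [stop]  node(6,3) S=138.6900 payoff=17.3500 vs cont=20.3751 → 20.3751 [wait]  node(6,4) S=174.5899 payoff=0.0000 vs cont=4.2740 → 4.2740 [wait]  node(6,5) S=219.7826 payoff=0.0000 vs cont=0.0000 → 0.0000 [wait]  node(6,6) S=276.6734 payoff=0.0000 vs cont=0.0000 → 0.0000 [wait]  ⇒ S*(6)=110.1720
t_5: node(5,0) S=78.0028 payoff=78.0372 vs cont=76.9971 → 78.0372 [stop]  node(5,1) S=98.1938 payoff=57.8462 vs cont=56.8061 → 57.8462 [stop]  node(5,2) S=123.6113 payoff=32.4287 vs cont=32.8921 → 32.8921 [wait]  node(5,3) S=155.6081 payoff=0.4319 vs cont=12.2369 → 12.2369 [wait]  node(5,4) S=195.8873 payoff=0.0000 vs cont=2.1213 → 2.1213 [wait]  node(5,5) S=246.5928 payoff=0.0000 vs cont=0.0000 → 0.0000 [wait]  ⇒ S*(5)=98.1938
t_4: node(4,0) S=87.5179 payoff=68.5221 vs cont=67.4820 → 68.5221 [stop]  node(4,1) S=110.1720 payoff=45.8680 vs cont=45.0582 → 45.8680 [stop]  node(4,2) S=138.6900 payoff=17.3500 vs cont=22.4071 → 22.4071 [wait]  node(4,3) S=174.5899 payoff=0.0000 vs cont=7.1278 → 7.1278 [wait]  node(4,4) S=219.7826 payoff=0.0000 vs cont=1.0529 → 1.0529 [wait]  ⇒ S*(4)=110.1720
t_3: node(3,0) S=98.1938 payoff=57.8462 vs cont=56.8061 → 57.8462 [stop]  node(3,1) S=123.6113 payoff=32.4287 vs cont=33.9020 → 33.9020 [wait]  node(3,2) S=155.6081 payoff=0.4319 vs cont=14.6638 → 14.6638 [wait]  node(3,3) S=195.8873 payoff=0.0000 vs cont=4.0610 → 4.0610 [wait]  ⇒ S*(3)=98.1938
t_2: node(2,0) S=110.1720 payoff=45.8680 vs cont=45.5602 → 45.8680 [stop]  node(2,1) S=138.6900 payoff=17.3500 vs cont=24.1145 → 24.1145 [wait]  node(2,2) S=174.5899 payoff=0.0000 vs cont=9.2964 → 9.2964 [wait]  ⇒ S*(2)=110.1720
t_1: node(1,0) S=123.6113 payoff=32.4287 vs cont=34.7506 → 34.7506 [wait]  node(1,1) S=155.6081 payoff=0.4319 vs cont=16.5890 → 16.5890 [wait]  ⇒ S*(1)=-
t_0: node(0,0) S=138.6900 payoff=17.3500 vs cont=25.4925 → 25.4925 [wait]  ⇒ S*(0)=-

price = 25.4925
boundary = - - 110.1720 98.1938 110.1720 98.1938 110.1720 123.6113
tree:
25.4925
34.7506 16.5890
45.8680 24.1145 9.2964
57.8462 33.9020 14.6638 4.0610
68.5221 45.8680 22.4071 7.1278 1.0529
78.0372 57.8462 32.8921 12.2369 2.1213 0.0000
86.5179 68.5221 45.8680 20.3751 4.2740 0.0000 0.0000
94.0765 78.0372 57.8462 32.4287 8.6113 0.0000 0.0000 0.0000
100.8133 86.5179 68.5221 45.8680 17.3500 0.0000 0.0000 0.0000 0.0000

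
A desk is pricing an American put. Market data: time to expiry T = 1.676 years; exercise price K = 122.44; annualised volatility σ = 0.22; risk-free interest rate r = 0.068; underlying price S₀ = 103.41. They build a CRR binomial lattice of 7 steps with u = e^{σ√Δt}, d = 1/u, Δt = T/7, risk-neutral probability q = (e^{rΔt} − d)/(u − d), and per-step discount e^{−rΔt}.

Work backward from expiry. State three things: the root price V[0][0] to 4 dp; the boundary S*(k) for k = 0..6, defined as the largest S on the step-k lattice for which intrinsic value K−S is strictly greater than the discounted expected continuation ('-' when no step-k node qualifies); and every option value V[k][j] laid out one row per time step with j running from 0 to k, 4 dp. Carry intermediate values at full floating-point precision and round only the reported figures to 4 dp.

params: Δt=0.23943 u=1.11366 d=0.89794 q=0.54921 e^(-rΔt)=0.98385
t_7 payoffs: 73.7654 62.0722 47.5699 29.5838 7.2767 0.0000 0.0000 0.0000
t_6: node(6,0) S=54.2068 payoff=68.2332 vs cont=66.2559 → 68.2332 [stop]  node(6,1) S=67.2290 payoff=55.2110 vs cont=53.2337 → 55.2110 [stop]  node(6,2) S=83.3796 payoff=39.0604 vs cont=37.0831 → 39.0604 [stop]  node(6,3) S=103.4100 payoff=19.0300 vs cont=17.0527 → 19.0300 [stop]  node(6,4) S=128.2524 payoff=0.0000 vs cont=3.2273 → 3.2273 [wait]  node(6,5) S=159.0627 payoff=0.0000 vs cont=0.0000 → 0.0000 [wait]  node(6,6) S=197.2746 payoff=0.0000 vs cont=0.0000 → 0.0000 [wait]  ⇒ S*(6)=103.4100
t_5: node(5,0) S=60.3678 payoff=62.0722 vs cont=60.0949 → 62.0722 [stop]  node(5,1) S=74.8701 payoff=47.5699 vs cont=45.5926 → 47.5699 [stop]  node(5,2) S=92.8562 payoff=29.5838 vs cont=27.6064 → 29.5838 [stop]  node(5,3) S=115.1633 payoff=7.2767 vs cont=10.1839 → 10.1839 [wait]  node(5,4) S=142.8292 payoff=0.0000 vs cont=1.4314 → 1.4314 [wait]  node(5,5) S=177.1413 payoff=0.0000 vs cont=0.0000 → 0.0000 [wait]  ⇒ S*(5)=92.8562
t_4: node(4,0) S=67.2290 payoff=55.2110 vs cont=53.2337 → 55.2110 [stop]  node(4,1) S=83.3796 payoff=39.0604 vs cont=37.0831 → 39.0604 [stop]  node(4,2) S=103.4100 payoff=19.0300 vs cont=18.6235 → 19.0300 [stop]  node(4,3) S=128.2524 payoff=0.0000 vs cont=5.2901 → 5.2901 [wait]  node(4,4) S=159.0627 payoff=0.0000 vs cont=0.6348 → 0.6348 [wait]  ⇒ S*(4)=103.4100
t_3: node(3,0) S=74.8701 payoff=47.5699 vs cont=45.5926 → 47.5699 [stop]  node(3,1) S=92.8562 payoff=29.5838 vs cont=27.6064 → 29.5838 [stop]  node(3,2) S=115.1633 payoff=7.2767 vs cont=11.2985 → 11.2985 [wait]  node(3,3) S=142.8292 payoff=0.0000 vs cont=2.6893 → 2.6893 [wait]  ⇒ S*(3)=92.8562
t_2: node(2,0) S=83.3796 payoff=39.0604 vs cont=37.0831 → 39.0604 [stop]  node(2,1) S=103.4100 payoff=19.0300 vs cont=19.2258 → 19.2258 [wait]  node(2,2) S=128.2524 payoff=0.0000 vs cont=6.4641 → 6.4641 [wait]  ⇒ S*(2)=83.3796
t_1: node(1,0) S=92.8562 payoff=29.5838 vs cont=27.7122 → 29.5838 [stop]  node(1,1) S=115.1633 payoff=7.2767 vs cont=12.0197 → 12.0197 [wait]  ⇒ S*(1)=92.8562
t_0: node(0,0) S=103.4100 payoff=19.0300 vs cont=19.6155 → 19.6155 [wait]  ⇒ S*(0)=-

price = 19.6155
boundary = - 92.8562 83.3796 92.8562 103.4100 92.8562 103.4100
tree:
19.6155
29.5838 12.0197
39.0604 19.2258 6.4641
47.5699 29.5838 11.2985 2.6893
55.2110 39.0604 19.0300 5.2901 0.6348
62.0722 47.5699 29.5838 10.1839 1.4314 0.0000
68.2332 55.2110 39.0604 19.0300 3.2273 0.0000 0.0000
73.7654 62.0722 47.5699 29.5838 7.2767 0.0000 0.0000 0.0000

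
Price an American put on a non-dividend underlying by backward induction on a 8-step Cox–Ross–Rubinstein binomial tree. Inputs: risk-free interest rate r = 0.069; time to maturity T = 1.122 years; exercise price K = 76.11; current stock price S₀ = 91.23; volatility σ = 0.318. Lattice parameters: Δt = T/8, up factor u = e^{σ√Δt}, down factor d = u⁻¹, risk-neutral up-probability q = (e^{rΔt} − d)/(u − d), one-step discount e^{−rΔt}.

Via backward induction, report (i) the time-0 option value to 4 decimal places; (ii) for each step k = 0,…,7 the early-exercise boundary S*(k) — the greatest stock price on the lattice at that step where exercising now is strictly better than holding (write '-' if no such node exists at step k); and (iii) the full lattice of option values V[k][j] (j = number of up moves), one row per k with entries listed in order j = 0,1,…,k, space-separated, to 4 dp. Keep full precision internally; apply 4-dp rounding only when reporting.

price = 3.7878
boundary = - - - - 56.6573 50.2962 56.6573 63.8228
tree:
3.7878
5.9633 1.7780
9.1448 3.0323 0.6115
13.5905 5.0644 1.1453 0.1123
19.4527 8.2390 2.1226 0.2319 0.0000
25.8138 12.9552 3.8826 0.4788 0.0000 0.0000
31.4607 19.4527 6.9838 0.9887 0.0000 0.0000 0.0000
36.4736 25.8138 12.2872 2.0415 0.0000 0.0000 0.0000 0.0000
40.9237 31.4607 19.4527 4.2153 0.0000 0.0000 0.0000 0.0000 0.0000

params: Δt=0.14025 u=1.12647 d=0.88773 q=0.51099 e^(-rΔt)=0.99037
t_8 payoffs: 40.9237 31.4607 19.4527 4.2153 0.0000 0.0000 0.0000 0.0000 0.0000
t_7: node(7,0) S=39.6364 payoff=36.4736 vs cont=35.7406 → 36.4736 [stop]  node(7,1) S=50.2962 payoff=25.8138 vs cont=25.0808 → 25.8138 [stop]  node(7,2) S=63.8228 payoff=12.2872 vs cont=11.5542 → 12.2872 [stop]  node(7,3) S=80.9873 payoff=0.0000 vs cont=2.0415 → 2.0415 [wait]  node(7,4) S=102.7681 payoff=0.0000 vs cont=0.0000 → 0.0000 [wait]  node(7,5) S=130.4065 payoff=0.0000 vs cont=0.0000 → 0.0000 [wait]  node(7,6) S=165.4780 payoff=0.0000 vs cont=0.0000 → 0.0000 [wait]  node(7,7) S=209.9816 payoff=0.0000 vs cont=0.0000 → 0.0000 [wait]  ⇒ S*(7)=63.8228
t_6: node(6,0) S=44.6493 payoff=31.4607 vs cont=30.7277 → 31.4607 [stop]  node(6,1) S=56.6573 payoff=19.4527 vs cont=18.7198 → 19.4527 [stop]  node(6,2) S=71.8947 payoff=4.2153 vs cont=6.9838 → 6.9838 [wait]  node(6,3) S=91.2300 payoff=0.0000 vs cont=0.9887 → 0.9887 [wait]  node(6,4) S=115.7654 payoff=0.0000 vs cont=0.0000 → 0.0000 [wait]  node(6,5) S=146.8993 payoff=0.0000 vs cont=0.0000 → 0.0000 [wait]  node(6,6) S=186.4064 payoff=0.0000 vs cont=0.0000 → 0.0000 [wait]  ⇒ S*(6)=56.6573
t_5: node(5,0) S=50.2962 payoff=25.8138 vs cont=25.0808 → 25.8138 [stop]  node(5,1) S=63.8228 payoff=12.2872 vs cont=12.9552 → 12.9552 [wait]  node(5,2) S=80.9873 payoff=0.0000 vs cont=3.8826 → 3.8826 [wait]  node(5,3) S=102.7681 payoff=0.0000 vs cont=0.4788 → 0.4788 [wait]  node(5,4) S=130.4065 payoff=0.0000 vs cont=0.0000 → 0.0000 [wait]  node(5,5) S=165.4780 payoff=0.0000 vs cont=0.0000 → 0.0000 [wait]  ⇒ S*(5)=50.2962
t_4: node(4,0) S=56.6573 payoff=19.4527 vs cont=19.0578 → 19.4527 [stop]  node(4,1) S=71.8947 payoff=4.2153 vs cont=8.2390 → 8.2390 [wait]  node(4,2) S=91.2300 payoff=0.0000 vs cont=2.1226 → 2.1226 [wait]  node(4,3) S=115.7654 payoff=0.0000 vs cont=0.2319 → 0.2319 [wait]  node(4,4) S=146.8993 payoff=0.0000 vs cont=0.0000 → 0.0000 [wait]  ⇒ S*(4)=56.6573
t_3: node(3,0) S=63.8228 payoff=12.2872 vs cont=13.5905 → 13.5905 [wait]  node(3,1) S=80.9873 payoff=0.0000 vs cont=5.0644 → 5.0644 [wait]  node(3,2) S=102.7681 payoff=0.0000 vs cont=1.1453 → 1.1453 [wait]  node(3,3) S=130.4065 payoff=0.0000 vs cont=0.1123 → 0.1123 [wait]  ⇒ S*(3)=-
t_2: node(2,0) S=71.8947 payoff=4.2153 vs cont=9.1448 → 9.1448 [wait]  node(2,1) S=91.2300 payoff=0.0000 vs cont=3.0323 → 3.0323 [wait]  node(2,2) S=115.7654 payoff=0.0000 vs cont=0.6115 → 0.6115 [wait]  ⇒ S*(2)=-
t_1: node(1,0) S=80.9873 payoff=0.0000 vs cont=5.9633 → 5.9633 [wait]  node(1,1) S=102.7681 payoff=0.0000 vs cont=1.7780 → 1.7780 [wait]  ⇒ S*(1)=-
t_0: node(0,0) S=91.2300 payoff=0.0000 vs cont=3.7878 → 3.7878 [wait]  ⇒ S*(0)=-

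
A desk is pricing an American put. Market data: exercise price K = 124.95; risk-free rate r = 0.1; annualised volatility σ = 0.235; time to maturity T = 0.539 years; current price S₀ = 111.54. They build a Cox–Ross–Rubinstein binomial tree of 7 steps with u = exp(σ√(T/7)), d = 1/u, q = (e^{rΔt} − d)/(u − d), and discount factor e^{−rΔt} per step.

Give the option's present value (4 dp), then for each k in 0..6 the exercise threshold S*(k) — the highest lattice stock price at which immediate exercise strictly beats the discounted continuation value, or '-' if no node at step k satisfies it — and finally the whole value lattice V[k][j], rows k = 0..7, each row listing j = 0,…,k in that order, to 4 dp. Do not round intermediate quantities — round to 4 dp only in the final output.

price = 14.0557
boundary = - 104.4986 97.9017 104.4986 111.5400 104.4986 111.5400
tree:
14.0557
20.4514 8.8715
27.0483 13.7330 4.9052
33.2288 20.4514 8.2725 2.1402
39.0191 27.0483 13.4100 4.0653 0.5500
44.4438 33.2288 20.4514 7.5226 1.2125 0.0000
49.5261 39.0191 27.0483 13.4100 2.6734 0.0000 0.0000
54.2876 44.4438 33.2288 20.4514 5.8941 0.0000 0.0000 0.0000

Δt=0.07700  u=1.06738  d=0.93687  q=0.54293  discount=0.99233
step 7 (expiry): payoffs max(K−S,0) = 54.2876 44.4438 33.2288 20.4514 5.8941 0.0000 0.0000 0.0000
step 6: (k=6,j=0): S=75.4239, (K−S)⁺=49.5261, hold=48.5677 ⇒ V=49.5261 exercise | (k=6,j=1): S=85.9309, (K−S)⁺=39.0191, hold=38.0606 ⇒ V=39.0191 exercise | (k=6,j=2): S=97.9017, (K−S)⁺=27.0483, hold=26.0899 ⇒ V=27.0483 exercise | (k=6,j=3): S=111.5400, (K−S)⁺=13.4100, hold=12.4516 ⇒ V=13.4100 exercise | (k=6,j=4): S=127.0782, (K−S)⁺=0.0000, hold=2.6734 ⇒ V=2.6734 continue | (k=6,j=5): S=144.7811, (K−S)⁺=0.0000, hold=0.0000 ⇒ V=0.0000 continue | (k=6,j=6): S=164.9500, (K−S)⁺=0.0000, hold=0.0000 ⇒ V=0.0000 continue  boundary S*=111.5400
step 5: (k=5,j=0): S=80.5062, (K−S)⁺=44.4438, hold=43.4854 ⇒ V=44.4438 exercise | (k=5,j=1): S=91.7212, (K−S)⁺=33.2288, hold=32.2704 ⇒ V=33.2288 exercise | (k=5,j=2): S=104.4986, (K−S)⁺=20.4514, hold=19.4930 ⇒ V=20.4514 exercise | (k=5,j=3): S=119.0559, (K−S)⁺=5.8941, hold=7.5226 ⇒ V=7.5226 continue | (k=5,j=4): S=135.6412, (K−S)⁺=0.0000, hold=1.2125 ⇒ V=1.2125 continue | (k=5,j=5): S=154.5368, (K−S)⁺=0.0000, hold=0.0000 ⇒ V=0.0000 continue  boundary S*=104.4986
step 4: (k=4,j=0): S=85.9309, (K−S)⁺=39.0191, hold=38.0606 ⇒ V=39.0191 exercise | (k=4,j=1): S=97.9017, (K−S)⁺=27.0483, hold=26.0899 ⇒ V=27.0483 exercise | (k=4,j=2): S=111.5400, (K−S)⁺=13.4100, hold=13.3290 ⇒ V=13.4100 exercise | (k=4,j=3): S=127.0782, (K−S)⁺=0.0000, hold=4.0653 ⇒ V=4.0653 continue | (k=4,j=4): S=144.7811, (K−S)⁺=0.0000, hold=0.5500 ⇒ V=0.5500 continue  boundary S*=111.5400
step 3: (k=3,j=0): S=91.7212, (K−S)⁺=33.2288, hold=32.2704 ⇒ V=33.2288 exercise | (k=3,j=1): S=104.4986, (K−S)⁺=20.4514, hold=19.4930 ⇒ V=20.4514 exercise | (k=3,j=2): S=119.0559, (K−S)⁺=5.8941, hold=8.2725 ⇒ V=8.2725 continue | (k=3,j=3): S=135.6412, (K−S)⁺=0.0000, hold=2.1402 ⇒ V=2.1402 continue  boundary S*=104.4986
step 2: (k=2,j=0): S=97.9017, (K−S)⁺=27.0483, hold=26.0899 ⇒ V=27.0483 exercise | (k=2,j=1): S=111.5400, (K−S)⁺=13.4100, hold=13.7330 ⇒ V=13.7330 continue | (k=2,j=2): S=127.0782, (K−S)⁺=0.0000, hold=4.9052 ⇒ V=4.9052 continue  boundary S*=97.9017
step 1: (k=1,j=0): S=104.4986, (K−S)⁺=20.4514, hold=19.6670 ⇒ V=20.4514 exercise | (k=1,j=1): S=119.0559, (K−S)⁺=5.8941, hold=8.8715 ⇒ V=8.8715 continue  boundary S*=104.4986
step 0: (k=0,j=0): S=111.5400, (K−S)⁺=13.4100, hold=14.0557 ⇒ V=14.0557 continue  boundary S*=-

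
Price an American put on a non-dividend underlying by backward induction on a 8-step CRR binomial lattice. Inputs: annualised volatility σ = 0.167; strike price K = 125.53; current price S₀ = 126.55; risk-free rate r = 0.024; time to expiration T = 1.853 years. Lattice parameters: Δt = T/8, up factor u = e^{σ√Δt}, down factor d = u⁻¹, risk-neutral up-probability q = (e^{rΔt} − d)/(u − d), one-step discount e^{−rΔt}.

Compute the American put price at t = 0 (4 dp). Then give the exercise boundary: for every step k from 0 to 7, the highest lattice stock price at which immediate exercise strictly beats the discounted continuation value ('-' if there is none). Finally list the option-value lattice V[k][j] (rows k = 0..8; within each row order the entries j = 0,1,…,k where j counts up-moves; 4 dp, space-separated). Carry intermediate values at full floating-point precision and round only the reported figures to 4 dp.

Δt=0.23162  u=1.08369  d=0.92277  q=0.51456  discount=0.99446
step 8 (expiry): payoffs max(K−S,0) = 58.9999 47.3979 33.7728 17.7716 0.0000 0.0000 0.0000 0.0000 0.0000
step 7: (k=7,j=0): S=72.0981, (K−S)⁺=53.4319, hold=52.7360 ⇒ V=53.4319 exercise | (k=7,j=1): S=84.6710, (K−S)⁺=40.8590, hold=40.1631 ⇒ V=40.8590 exercise | (k=7,j=2): S=99.4365, (K−S)⁺=26.0935, hold=25.3976 ⇒ V=26.0935 exercise | (k=7,j=3): S=116.7768, (K−S)⁺=8.7532, hold=8.5792 ⇒ V=8.7532 exercise | (k=7,j=4): S=137.1411, (K−S)⁺=0.0000, hold=0.0000 ⇒ V=0.0000 continue | (k=7,j=5): S=161.0566, (K−S)⁺=0.0000, hold=0.0000 ⇒ V=0.0000 continue | (k=7,j=6): S=189.1427, (K−S)⁺=0.0000, hold=0.0000 ⇒ V=0.0000 continue | (k=7,j=7): S=222.1265, (K−S)⁺=0.0000, hold=0.0000 ⇒ V=0.0000 continue  boundary S*=116.7768
step 6: (k=6,j=0): S=78.1321, (K−S)⁺=47.3979, hold=46.7020 ⇒ V=47.3979 exercise | (k=6,j=1): S=91.7572, (K−S)⁺=33.7728, hold=33.0769 ⇒ V=33.7728 exercise | (k=6,j=2): S=107.7584, (K−S)⁺=17.7716, hold=17.0757 ⇒ V=17.7716 exercise | (k=6,j=3): S=126.5500, (K−S)⁺=0.0000, hold=4.2256 ⇒ V=4.2256 continue | (k=6,j=4): S=148.6186, (K−S)⁺=0.0000, hold=0.0000 ⇒ V=0.0000 continue | (k=6,j=5): S=174.5356, (K−S)⁺=0.0000, hold=0.0000 ⇒ V=0.0000 continue | (k=6,j=6): S=204.9722, (K−S)⁺=0.0000, hold=0.0000 ⇒ V=0.0000 continue  boundary S*=107.7584
step 5: (k=5,j=0): S=84.6710, (K−S)⁺=40.8590, hold=40.1631 ⇒ V=40.8590 exercise | (k=5,j=1): S=99.4365, (K−S)⁺=26.0935, hold=25.3976 ⇒ V=26.0935 exercise | (k=5,j=2): S=116.7768, (K−S)⁺=8.7532, hold=10.7415 ⇒ V=10.7415 continue | (k=5,j=3): S=137.1411, (K−S)⁺=0.0000, hold=2.0399 ⇒ V=2.0399 continue | (k=5,j=4): S=161.0566, (K−S)⁺=0.0000, hold=0.0000 ⇒ V=0.0000 continue | (k=5,j=5): S=189.1427, (K−S)⁺=0.0000, hold=0.0000 ⇒ V=0.0000 continue  boundary S*=99.4365
step 4: (k=4,j=0): S=91.7572, (K−S)⁺=33.7728, hold=33.0769 ⇒ V=33.7728 exercise | (k=4,j=1): S=107.7584, (K−S)⁺=17.7716, hold=18.0931 ⇒ V=18.0931 continue | (k=4,j=2): S=126.5500, (K−S)⁺=0.0000, hold=6.2293 ⇒ V=6.2293 continue | (k=4,j=3): S=148.6186, (K−S)⁺=0.0000, hold=0.9848 ⇒ V=0.9848 continue | (k=4,j=4): S=174.5356, (K−S)⁺=0.0000, hold=0.0000 ⇒ V=0.0000 continue  boundary S*=91.7572
step 3: (k=3,j=0): S=99.4365, (K−S)⁺=26.0935, hold=25.5622 ⇒ V=26.0935 exercise | (k=3,j=1): S=116.7768, (K−S)⁺=8.7532, hold=11.9220 ⇒ V=11.9220 continue | (k=3,j=2): S=137.1411, (K−S)⁺=0.0000, hold=3.5111 ⇒ V=3.5111 continue | (k=3,j=3): S=161.0566, (K−S)⁺=0.0000, hold=0.4754 ⇒ V=0.4754 continue  boundary S*=99.4365
step 2: (k=2,j=0): S=107.7584, (K−S)⁺=17.7716, hold=18.6972 ⇒ V=18.6972 continue | (k=2,j=1): S=126.5500, (K−S)⁺=0.0000, hold=7.5520 ⇒ V=7.5520 continue | (k=2,j=2): S=148.6186, (K−S)⁺=0.0000, hold=1.9382 ⇒ V=1.9382 continue  boundary S*=-
step 1: (k=1,j=0): S=116.7768, (K−S)⁺=8.7532, hold=12.8905 ⇒ V=12.8905 continue | (k=1,j=1): S=137.1411, (K−S)⁺=0.0000, hold=4.6375 ⇒ V=4.6375 continue  boundary S*=-
step 0: (k=0,j=0): S=126.5500, (K−S)⁺=0.0000, hold=8.5959 ⇒ V=8.5959 continue  boundary S*=-

price = 8.5959
boundary = - - - 99.4365 91.7572 99.4365 107.7584 116.7768
tree:
8.5959
12.8905 4.6375
18.6972 7.5520 1.9382
26.0935 11.9220 3.5111 0.4754
33.7728 18.0931 6.2293 0.9848 0.0000
40.8590 26.0935 10.7415 2.0399 0.0000 0.0000
47.3979 33.7728 17.7716 4.2256 0.0000 0.0000 0.0000
53.4319 40.8590 26.0935 8.7532 0.0000 0.0000 0.0000 0.0000
58.9999 47.3979 33.7728 17.7716 0.0000 0.0000 0.0000 0.0000 0.0000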